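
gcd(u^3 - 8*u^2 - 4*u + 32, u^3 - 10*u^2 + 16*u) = u^2 - 10*u + 16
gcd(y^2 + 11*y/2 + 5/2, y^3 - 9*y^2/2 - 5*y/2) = y + 1/2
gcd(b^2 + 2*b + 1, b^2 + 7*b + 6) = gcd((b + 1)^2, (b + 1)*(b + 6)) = b + 1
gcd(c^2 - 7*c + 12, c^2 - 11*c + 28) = c - 4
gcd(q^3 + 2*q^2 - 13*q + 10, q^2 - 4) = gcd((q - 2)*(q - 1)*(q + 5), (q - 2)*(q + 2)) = q - 2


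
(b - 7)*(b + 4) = b^2 - 3*b - 28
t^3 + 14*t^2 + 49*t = t*(t + 7)^2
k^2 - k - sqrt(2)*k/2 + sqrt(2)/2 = (k - 1)*(k - sqrt(2)/2)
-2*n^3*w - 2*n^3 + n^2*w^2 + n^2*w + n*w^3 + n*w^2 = (-n + w)*(2*n + w)*(n*w + n)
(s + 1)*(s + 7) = s^2 + 8*s + 7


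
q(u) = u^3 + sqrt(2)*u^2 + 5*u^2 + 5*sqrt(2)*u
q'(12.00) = 593.01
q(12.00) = 2736.50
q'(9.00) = 365.53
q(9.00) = 1312.19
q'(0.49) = 14.08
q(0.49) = 5.12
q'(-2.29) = -6.57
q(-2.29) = 5.44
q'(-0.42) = 2.21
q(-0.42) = -1.91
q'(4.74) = 135.28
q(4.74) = 284.13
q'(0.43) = 13.14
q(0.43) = 4.31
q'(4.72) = 134.46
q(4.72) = 281.43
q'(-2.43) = -6.39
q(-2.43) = 6.34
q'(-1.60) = -5.77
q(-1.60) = 1.01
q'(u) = 3*u^2 + 2*sqrt(2)*u + 10*u + 5*sqrt(2)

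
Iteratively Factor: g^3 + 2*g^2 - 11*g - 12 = (g + 1)*(g^2 + g - 12) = (g - 3)*(g + 1)*(g + 4)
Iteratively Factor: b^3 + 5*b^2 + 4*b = (b + 1)*(b^2 + 4*b) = b*(b + 1)*(b + 4)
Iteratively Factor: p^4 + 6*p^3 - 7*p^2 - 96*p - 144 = (p + 4)*(p^3 + 2*p^2 - 15*p - 36) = (p + 3)*(p + 4)*(p^2 - p - 12) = (p - 4)*(p + 3)*(p + 4)*(p + 3)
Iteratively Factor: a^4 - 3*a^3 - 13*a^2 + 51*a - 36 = (a + 4)*(a^3 - 7*a^2 + 15*a - 9) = (a - 3)*(a + 4)*(a^2 - 4*a + 3) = (a - 3)^2*(a + 4)*(a - 1)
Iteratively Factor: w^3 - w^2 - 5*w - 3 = (w - 3)*(w^2 + 2*w + 1) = (w - 3)*(w + 1)*(w + 1)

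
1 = 1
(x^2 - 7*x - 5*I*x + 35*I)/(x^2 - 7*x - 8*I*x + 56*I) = (x - 5*I)/(x - 8*I)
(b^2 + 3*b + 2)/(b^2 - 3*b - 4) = (b + 2)/(b - 4)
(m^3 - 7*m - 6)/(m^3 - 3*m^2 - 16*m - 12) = (m - 3)/(m - 6)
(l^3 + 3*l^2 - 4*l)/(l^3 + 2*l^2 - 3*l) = (l + 4)/(l + 3)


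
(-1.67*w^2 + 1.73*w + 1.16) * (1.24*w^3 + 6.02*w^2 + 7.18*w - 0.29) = -2.0708*w^5 - 7.9082*w^4 - 0.137600000000001*w^3 + 19.8889*w^2 + 7.8271*w - 0.3364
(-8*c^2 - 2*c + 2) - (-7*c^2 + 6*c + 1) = -c^2 - 8*c + 1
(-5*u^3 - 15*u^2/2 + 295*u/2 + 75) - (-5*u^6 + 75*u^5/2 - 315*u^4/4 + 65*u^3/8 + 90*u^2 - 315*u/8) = 5*u^6 - 75*u^5/2 + 315*u^4/4 - 105*u^3/8 - 195*u^2/2 + 1495*u/8 + 75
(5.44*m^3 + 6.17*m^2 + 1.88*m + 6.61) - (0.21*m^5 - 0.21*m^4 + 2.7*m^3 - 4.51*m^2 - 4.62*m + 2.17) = -0.21*m^5 + 0.21*m^4 + 2.74*m^3 + 10.68*m^2 + 6.5*m + 4.44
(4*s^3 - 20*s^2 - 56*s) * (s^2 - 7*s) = 4*s^5 - 48*s^4 + 84*s^3 + 392*s^2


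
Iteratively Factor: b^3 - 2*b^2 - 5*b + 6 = (b - 1)*(b^2 - b - 6) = (b - 3)*(b - 1)*(b + 2)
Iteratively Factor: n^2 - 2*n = (n)*(n - 2)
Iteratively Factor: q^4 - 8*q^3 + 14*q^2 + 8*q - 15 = (q - 1)*(q^3 - 7*q^2 + 7*q + 15) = (q - 1)*(q + 1)*(q^2 - 8*q + 15) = (q - 3)*(q - 1)*(q + 1)*(q - 5)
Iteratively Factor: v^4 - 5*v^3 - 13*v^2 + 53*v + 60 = (v - 4)*(v^3 - v^2 - 17*v - 15) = (v - 5)*(v - 4)*(v^2 + 4*v + 3) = (v - 5)*(v - 4)*(v + 1)*(v + 3)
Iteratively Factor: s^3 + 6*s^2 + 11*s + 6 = (s + 2)*(s^2 + 4*s + 3) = (s + 1)*(s + 2)*(s + 3)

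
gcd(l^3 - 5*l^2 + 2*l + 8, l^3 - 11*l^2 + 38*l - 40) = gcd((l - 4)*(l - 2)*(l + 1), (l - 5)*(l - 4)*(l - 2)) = l^2 - 6*l + 8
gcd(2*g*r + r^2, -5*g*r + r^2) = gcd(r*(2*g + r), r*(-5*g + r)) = r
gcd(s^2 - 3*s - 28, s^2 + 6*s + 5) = 1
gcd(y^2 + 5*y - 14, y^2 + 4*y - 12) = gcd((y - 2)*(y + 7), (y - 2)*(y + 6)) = y - 2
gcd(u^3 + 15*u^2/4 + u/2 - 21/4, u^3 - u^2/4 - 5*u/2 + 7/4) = u^2 + 3*u/4 - 7/4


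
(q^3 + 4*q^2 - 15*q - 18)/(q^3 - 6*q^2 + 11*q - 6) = (q^2 + 7*q + 6)/(q^2 - 3*q + 2)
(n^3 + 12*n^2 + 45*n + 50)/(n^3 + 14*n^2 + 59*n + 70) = (n + 5)/(n + 7)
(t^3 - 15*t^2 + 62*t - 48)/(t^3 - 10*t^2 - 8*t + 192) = (t - 1)/(t + 4)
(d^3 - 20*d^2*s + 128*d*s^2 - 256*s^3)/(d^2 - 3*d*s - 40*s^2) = (d^2 - 12*d*s + 32*s^2)/(d + 5*s)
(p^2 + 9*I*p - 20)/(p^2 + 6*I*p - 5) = (p + 4*I)/(p + I)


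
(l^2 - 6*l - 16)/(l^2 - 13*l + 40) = (l + 2)/(l - 5)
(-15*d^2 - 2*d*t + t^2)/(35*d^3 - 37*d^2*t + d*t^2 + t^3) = (3*d + t)/(-7*d^2 + 6*d*t + t^2)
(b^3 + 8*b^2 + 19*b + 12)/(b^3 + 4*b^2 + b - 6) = (b^2 + 5*b + 4)/(b^2 + b - 2)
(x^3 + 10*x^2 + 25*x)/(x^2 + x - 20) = x*(x + 5)/(x - 4)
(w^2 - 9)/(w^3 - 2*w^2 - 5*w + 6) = (w + 3)/(w^2 + w - 2)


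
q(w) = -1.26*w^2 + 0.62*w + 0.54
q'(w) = 0.62 - 2.52*w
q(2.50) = -5.78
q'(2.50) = -5.68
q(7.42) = -64.23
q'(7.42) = -18.08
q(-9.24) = -112.76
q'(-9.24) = 23.90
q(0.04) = 0.56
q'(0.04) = 0.52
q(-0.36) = 0.15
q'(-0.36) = 1.53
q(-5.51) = -41.13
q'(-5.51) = 14.51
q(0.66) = 0.40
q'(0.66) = -1.04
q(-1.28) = -2.32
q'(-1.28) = 3.85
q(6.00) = -41.10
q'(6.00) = -14.50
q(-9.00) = -107.10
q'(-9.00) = 23.30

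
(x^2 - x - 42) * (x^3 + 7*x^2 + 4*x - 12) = x^5 + 6*x^4 - 45*x^3 - 310*x^2 - 156*x + 504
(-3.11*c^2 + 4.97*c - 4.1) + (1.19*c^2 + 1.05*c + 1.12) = -1.92*c^2 + 6.02*c - 2.98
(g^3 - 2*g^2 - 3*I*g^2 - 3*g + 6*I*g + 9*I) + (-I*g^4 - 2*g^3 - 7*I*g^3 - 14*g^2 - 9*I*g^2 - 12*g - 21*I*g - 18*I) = -I*g^4 - g^3 - 7*I*g^3 - 16*g^2 - 12*I*g^2 - 15*g - 15*I*g - 9*I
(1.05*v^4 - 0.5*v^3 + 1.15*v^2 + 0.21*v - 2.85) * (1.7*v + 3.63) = 1.785*v^5 + 2.9615*v^4 + 0.14*v^3 + 4.5315*v^2 - 4.0827*v - 10.3455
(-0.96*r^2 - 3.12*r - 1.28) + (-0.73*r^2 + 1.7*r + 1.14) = -1.69*r^2 - 1.42*r - 0.14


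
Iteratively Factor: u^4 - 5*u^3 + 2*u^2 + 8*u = (u - 2)*(u^3 - 3*u^2 - 4*u) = u*(u - 2)*(u^2 - 3*u - 4) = u*(u - 2)*(u + 1)*(u - 4)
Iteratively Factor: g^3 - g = (g)*(g^2 - 1) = g*(g - 1)*(g + 1)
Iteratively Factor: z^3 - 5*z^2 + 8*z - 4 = (z - 2)*(z^2 - 3*z + 2) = (z - 2)^2*(z - 1)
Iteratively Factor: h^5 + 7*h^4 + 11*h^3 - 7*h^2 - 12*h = (h + 3)*(h^4 + 4*h^3 - h^2 - 4*h) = (h - 1)*(h + 3)*(h^3 + 5*h^2 + 4*h) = h*(h - 1)*(h + 3)*(h^2 + 5*h + 4) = h*(h - 1)*(h + 1)*(h + 3)*(h + 4)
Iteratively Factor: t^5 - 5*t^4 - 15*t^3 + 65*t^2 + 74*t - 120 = (t - 4)*(t^4 - t^3 - 19*t^2 - 11*t + 30) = (t - 5)*(t - 4)*(t^3 + 4*t^2 + t - 6) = (t - 5)*(t - 4)*(t + 3)*(t^2 + t - 2) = (t - 5)*(t - 4)*(t - 1)*(t + 3)*(t + 2)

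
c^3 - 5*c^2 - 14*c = c*(c - 7)*(c + 2)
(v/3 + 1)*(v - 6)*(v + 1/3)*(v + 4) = v^4/3 + 4*v^3/9 - 89*v^2/9 - 82*v/3 - 8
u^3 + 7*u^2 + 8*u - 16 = (u - 1)*(u + 4)^2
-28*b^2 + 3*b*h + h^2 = (-4*b + h)*(7*b + h)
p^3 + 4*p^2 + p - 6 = (p - 1)*(p + 2)*(p + 3)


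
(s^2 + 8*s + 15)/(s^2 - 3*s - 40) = (s + 3)/(s - 8)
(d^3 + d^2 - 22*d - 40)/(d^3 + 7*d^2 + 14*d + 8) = (d - 5)/(d + 1)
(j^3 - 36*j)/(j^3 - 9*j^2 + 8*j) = (j^2 - 36)/(j^2 - 9*j + 8)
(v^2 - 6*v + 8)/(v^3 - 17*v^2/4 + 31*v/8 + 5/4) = 8*(v - 4)/(8*v^2 - 18*v - 5)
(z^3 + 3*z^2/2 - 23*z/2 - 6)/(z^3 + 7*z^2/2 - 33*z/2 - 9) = (z + 4)/(z + 6)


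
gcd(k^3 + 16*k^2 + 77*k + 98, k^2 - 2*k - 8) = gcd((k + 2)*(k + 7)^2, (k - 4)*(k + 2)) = k + 2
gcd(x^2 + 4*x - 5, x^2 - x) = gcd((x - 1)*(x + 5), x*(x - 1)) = x - 1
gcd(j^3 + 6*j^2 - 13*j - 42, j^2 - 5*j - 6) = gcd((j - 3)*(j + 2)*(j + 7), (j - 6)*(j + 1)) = 1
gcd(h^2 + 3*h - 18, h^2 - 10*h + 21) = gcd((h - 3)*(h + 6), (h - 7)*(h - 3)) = h - 3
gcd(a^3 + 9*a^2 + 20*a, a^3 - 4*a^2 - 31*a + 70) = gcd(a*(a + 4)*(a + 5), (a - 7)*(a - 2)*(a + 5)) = a + 5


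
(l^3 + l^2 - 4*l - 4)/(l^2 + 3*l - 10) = (l^2 + 3*l + 2)/(l + 5)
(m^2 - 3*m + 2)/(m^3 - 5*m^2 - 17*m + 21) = (m - 2)/(m^2 - 4*m - 21)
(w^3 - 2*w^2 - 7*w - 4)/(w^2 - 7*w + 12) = (w^2 + 2*w + 1)/(w - 3)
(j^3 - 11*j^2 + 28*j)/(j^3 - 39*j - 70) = j*(j - 4)/(j^2 + 7*j + 10)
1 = 1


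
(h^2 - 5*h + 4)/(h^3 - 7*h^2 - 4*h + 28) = (h^2 - 5*h + 4)/(h^3 - 7*h^2 - 4*h + 28)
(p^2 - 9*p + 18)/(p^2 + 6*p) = (p^2 - 9*p + 18)/(p*(p + 6))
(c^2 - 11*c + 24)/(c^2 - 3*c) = (c - 8)/c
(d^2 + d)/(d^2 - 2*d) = (d + 1)/(d - 2)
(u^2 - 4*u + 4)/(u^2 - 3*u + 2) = (u - 2)/(u - 1)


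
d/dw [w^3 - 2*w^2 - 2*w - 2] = 3*w^2 - 4*w - 2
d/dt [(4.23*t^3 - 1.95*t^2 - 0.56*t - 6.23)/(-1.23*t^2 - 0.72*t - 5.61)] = (-5.2029*t^4 - 6.0912*t^3 - 70.4757*t^2 + 6.5532*t - 1.344)/(1.5129*t^4 + 1.7712*t^3 + 14.319*t^2 + 8.0784*t + 31.4721)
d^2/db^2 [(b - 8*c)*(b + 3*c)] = 2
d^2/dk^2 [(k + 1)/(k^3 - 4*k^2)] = 2*(3*k^3 - 6*k^2 - 16*k + 48)/(k^4*(k^3 - 12*k^2 + 48*k - 64))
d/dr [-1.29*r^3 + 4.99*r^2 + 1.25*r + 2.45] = -3.87*r^2 + 9.98*r + 1.25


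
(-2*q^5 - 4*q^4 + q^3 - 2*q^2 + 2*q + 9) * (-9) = 18*q^5 + 36*q^4 - 9*q^3 + 18*q^2 - 18*q - 81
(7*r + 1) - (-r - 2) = 8*r + 3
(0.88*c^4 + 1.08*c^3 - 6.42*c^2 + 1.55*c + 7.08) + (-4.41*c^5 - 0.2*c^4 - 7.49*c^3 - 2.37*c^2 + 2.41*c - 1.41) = -4.41*c^5 + 0.68*c^4 - 6.41*c^3 - 8.79*c^2 + 3.96*c + 5.67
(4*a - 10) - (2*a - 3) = 2*a - 7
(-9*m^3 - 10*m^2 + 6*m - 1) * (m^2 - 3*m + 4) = -9*m^5 + 17*m^4 - 59*m^2 + 27*m - 4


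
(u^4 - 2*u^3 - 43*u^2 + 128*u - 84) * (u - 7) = u^5 - 9*u^4 - 29*u^3 + 429*u^2 - 980*u + 588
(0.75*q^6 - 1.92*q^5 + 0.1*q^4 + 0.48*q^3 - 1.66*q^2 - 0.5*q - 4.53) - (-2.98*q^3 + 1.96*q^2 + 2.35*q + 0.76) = 0.75*q^6 - 1.92*q^5 + 0.1*q^4 + 3.46*q^3 - 3.62*q^2 - 2.85*q - 5.29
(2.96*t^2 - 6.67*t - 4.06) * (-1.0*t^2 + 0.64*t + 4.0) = -2.96*t^4 + 8.5644*t^3 + 11.6312*t^2 - 29.2784*t - 16.24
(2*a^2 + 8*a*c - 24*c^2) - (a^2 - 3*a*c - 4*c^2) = a^2 + 11*a*c - 20*c^2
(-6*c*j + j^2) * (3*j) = -18*c*j^2 + 3*j^3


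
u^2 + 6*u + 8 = (u + 2)*(u + 4)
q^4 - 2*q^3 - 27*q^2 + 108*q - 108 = (q - 3)^2*(q - 2)*(q + 6)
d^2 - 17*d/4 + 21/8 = (d - 7/2)*(d - 3/4)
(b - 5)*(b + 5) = b^2 - 25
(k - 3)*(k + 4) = k^2 + k - 12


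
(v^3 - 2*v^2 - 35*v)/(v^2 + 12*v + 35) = v*(v - 7)/(v + 7)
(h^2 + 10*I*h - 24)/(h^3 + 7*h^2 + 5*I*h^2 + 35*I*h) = (h^2 + 10*I*h - 24)/(h*(h^2 + h*(7 + 5*I) + 35*I))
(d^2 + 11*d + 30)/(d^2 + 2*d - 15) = (d + 6)/(d - 3)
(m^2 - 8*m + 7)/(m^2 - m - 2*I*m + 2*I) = (m - 7)/(m - 2*I)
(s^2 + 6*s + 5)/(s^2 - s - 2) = (s + 5)/(s - 2)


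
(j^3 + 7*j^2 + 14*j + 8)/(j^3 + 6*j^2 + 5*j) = (j^2 + 6*j + 8)/(j*(j + 5))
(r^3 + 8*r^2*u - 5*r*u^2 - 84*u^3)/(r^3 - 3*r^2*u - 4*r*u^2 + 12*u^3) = (r^2 + 11*r*u + 28*u^2)/(r^2 - 4*u^2)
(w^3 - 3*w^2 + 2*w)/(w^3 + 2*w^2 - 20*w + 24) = w*(w - 1)/(w^2 + 4*w - 12)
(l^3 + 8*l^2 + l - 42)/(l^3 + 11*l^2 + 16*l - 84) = (l + 3)/(l + 6)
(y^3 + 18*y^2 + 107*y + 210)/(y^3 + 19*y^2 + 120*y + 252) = (y + 5)/(y + 6)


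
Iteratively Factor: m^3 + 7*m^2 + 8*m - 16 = (m - 1)*(m^2 + 8*m + 16) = (m - 1)*(m + 4)*(m + 4)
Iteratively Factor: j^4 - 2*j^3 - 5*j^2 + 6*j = (j - 1)*(j^3 - j^2 - 6*j) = j*(j - 1)*(j^2 - j - 6) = j*(j - 1)*(j + 2)*(j - 3)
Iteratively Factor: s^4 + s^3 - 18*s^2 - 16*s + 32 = (s + 4)*(s^3 - 3*s^2 - 6*s + 8) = (s + 2)*(s + 4)*(s^2 - 5*s + 4) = (s - 4)*(s + 2)*(s + 4)*(s - 1)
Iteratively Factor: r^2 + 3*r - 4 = (r + 4)*(r - 1)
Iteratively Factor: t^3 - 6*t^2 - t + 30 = (t - 5)*(t^2 - t - 6) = (t - 5)*(t - 3)*(t + 2)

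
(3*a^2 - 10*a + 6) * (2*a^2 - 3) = 6*a^4 - 20*a^3 + 3*a^2 + 30*a - 18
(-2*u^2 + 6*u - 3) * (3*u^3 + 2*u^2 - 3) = -6*u^5 + 14*u^4 + 3*u^3 - 18*u + 9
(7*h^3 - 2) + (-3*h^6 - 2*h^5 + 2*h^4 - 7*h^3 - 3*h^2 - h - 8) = -3*h^6 - 2*h^5 + 2*h^4 - 3*h^2 - h - 10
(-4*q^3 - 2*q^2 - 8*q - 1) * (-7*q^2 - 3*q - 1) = 28*q^5 + 26*q^4 + 66*q^3 + 33*q^2 + 11*q + 1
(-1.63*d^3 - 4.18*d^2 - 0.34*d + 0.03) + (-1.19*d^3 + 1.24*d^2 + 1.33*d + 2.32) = -2.82*d^3 - 2.94*d^2 + 0.99*d + 2.35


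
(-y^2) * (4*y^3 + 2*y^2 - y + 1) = -4*y^5 - 2*y^4 + y^3 - y^2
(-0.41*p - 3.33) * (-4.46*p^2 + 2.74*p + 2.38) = 1.8286*p^3 + 13.7284*p^2 - 10.1*p - 7.9254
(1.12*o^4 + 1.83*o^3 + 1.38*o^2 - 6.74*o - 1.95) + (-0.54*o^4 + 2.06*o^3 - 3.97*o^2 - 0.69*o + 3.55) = 0.58*o^4 + 3.89*o^3 - 2.59*o^2 - 7.43*o + 1.6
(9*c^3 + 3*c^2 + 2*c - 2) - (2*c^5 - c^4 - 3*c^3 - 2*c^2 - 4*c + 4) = -2*c^5 + c^4 + 12*c^3 + 5*c^2 + 6*c - 6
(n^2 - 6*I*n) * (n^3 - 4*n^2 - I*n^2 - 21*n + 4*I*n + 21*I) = n^5 - 4*n^4 - 7*I*n^4 - 27*n^3 + 28*I*n^3 + 24*n^2 + 147*I*n^2 + 126*n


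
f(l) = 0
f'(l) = 0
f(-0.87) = 0.00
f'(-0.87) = 0.00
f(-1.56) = 0.00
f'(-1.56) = 0.00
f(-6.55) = 0.00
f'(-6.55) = 0.00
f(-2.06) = 0.00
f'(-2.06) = 0.00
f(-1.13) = 0.00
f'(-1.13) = 0.00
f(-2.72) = 0.00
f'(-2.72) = 0.00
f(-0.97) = 0.00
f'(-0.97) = 0.00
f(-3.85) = 0.00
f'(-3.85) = 0.00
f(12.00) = 0.00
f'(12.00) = 0.00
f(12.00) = 0.00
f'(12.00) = 0.00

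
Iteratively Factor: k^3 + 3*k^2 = (k + 3)*(k^2) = k*(k + 3)*(k)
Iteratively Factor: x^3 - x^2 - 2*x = (x - 2)*(x^2 + x) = (x - 2)*(x + 1)*(x)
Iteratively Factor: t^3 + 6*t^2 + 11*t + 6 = (t + 3)*(t^2 + 3*t + 2) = (t + 1)*(t + 3)*(t + 2)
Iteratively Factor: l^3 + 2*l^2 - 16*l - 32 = (l + 2)*(l^2 - 16) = (l + 2)*(l + 4)*(l - 4)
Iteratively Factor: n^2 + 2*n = (n + 2)*(n)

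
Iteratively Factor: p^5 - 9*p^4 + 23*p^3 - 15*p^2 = (p - 1)*(p^4 - 8*p^3 + 15*p^2) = p*(p - 1)*(p^3 - 8*p^2 + 15*p) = p^2*(p - 1)*(p^2 - 8*p + 15) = p^2*(p - 5)*(p - 1)*(p - 3)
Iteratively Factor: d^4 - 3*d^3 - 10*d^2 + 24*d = (d - 2)*(d^3 - d^2 - 12*d) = (d - 4)*(d - 2)*(d^2 + 3*d) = d*(d - 4)*(d - 2)*(d + 3)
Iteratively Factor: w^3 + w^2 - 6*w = (w - 2)*(w^2 + 3*w) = w*(w - 2)*(w + 3)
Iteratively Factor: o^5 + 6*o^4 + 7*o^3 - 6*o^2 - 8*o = (o + 1)*(o^4 + 5*o^3 + 2*o^2 - 8*o) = (o - 1)*(o + 1)*(o^3 + 6*o^2 + 8*o) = (o - 1)*(o + 1)*(o + 2)*(o^2 + 4*o) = o*(o - 1)*(o + 1)*(o + 2)*(o + 4)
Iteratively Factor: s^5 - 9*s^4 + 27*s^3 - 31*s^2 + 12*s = (s - 4)*(s^4 - 5*s^3 + 7*s^2 - 3*s) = (s - 4)*(s - 3)*(s^3 - 2*s^2 + s) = s*(s - 4)*(s - 3)*(s^2 - 2*s + 1) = s*(s - 4)*(s - 3)*(s - 1)*(s - 1)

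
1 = 1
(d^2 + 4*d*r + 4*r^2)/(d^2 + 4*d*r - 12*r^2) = (d^2 + 4*d*r + 4*r^2)/(d^2 + 4*d*r - 12*r^2)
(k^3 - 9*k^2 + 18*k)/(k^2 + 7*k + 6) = k*(k^2 - 9*k + 18)/(k^2 + 7*k + 6)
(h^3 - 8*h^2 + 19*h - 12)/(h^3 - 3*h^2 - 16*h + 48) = (h - 1)/(h + 4)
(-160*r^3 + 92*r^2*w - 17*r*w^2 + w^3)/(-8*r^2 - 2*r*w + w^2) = (40*r^2 - 13*r*w + w^2)/(2*r + w)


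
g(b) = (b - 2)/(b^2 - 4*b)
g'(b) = (4 - 2*b)*(b - 2)/(b^2 - 4*b)^2 + 1/(b^2 - 4*b)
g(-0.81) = -0.72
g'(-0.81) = -0.78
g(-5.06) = -0.15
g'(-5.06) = -0.03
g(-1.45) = -0.44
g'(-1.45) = -0.25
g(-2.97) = -0.24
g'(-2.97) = -0.07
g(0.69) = 0.57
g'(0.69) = -1.10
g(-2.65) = -0.26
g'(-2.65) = -0.08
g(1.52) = 0.13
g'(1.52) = -0.30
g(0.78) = 0.49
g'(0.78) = -0.87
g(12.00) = 0.10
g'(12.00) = -0.01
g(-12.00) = -0.07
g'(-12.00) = -0.00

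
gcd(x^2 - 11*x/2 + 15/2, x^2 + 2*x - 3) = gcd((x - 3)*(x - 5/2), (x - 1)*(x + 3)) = 1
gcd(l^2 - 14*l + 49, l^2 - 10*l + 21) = l - 7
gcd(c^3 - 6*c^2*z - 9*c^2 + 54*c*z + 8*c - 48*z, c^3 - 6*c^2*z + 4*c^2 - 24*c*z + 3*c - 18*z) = -c + 6*z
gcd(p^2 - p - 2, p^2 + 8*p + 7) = p + 1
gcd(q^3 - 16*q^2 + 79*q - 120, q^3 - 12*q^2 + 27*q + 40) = q^2 - 13*q + 40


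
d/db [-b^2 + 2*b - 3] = 2 - 2*b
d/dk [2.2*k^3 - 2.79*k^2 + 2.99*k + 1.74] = 6.6*k^2 - 5.58*k + 2.99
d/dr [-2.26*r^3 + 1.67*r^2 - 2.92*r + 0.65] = -6.78*r^2 + 3.34*r - 2.92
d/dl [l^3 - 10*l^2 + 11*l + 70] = 3*l^2 - 20*l + 11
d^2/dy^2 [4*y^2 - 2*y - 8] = 8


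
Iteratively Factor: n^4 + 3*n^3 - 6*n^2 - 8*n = (n - 2)*(n^3 + 5*n^2 + 4*n) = n*(n - 2)*(n^2 + 5*n + 4) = n*(n - 2)*(n + 1)*(n + 4)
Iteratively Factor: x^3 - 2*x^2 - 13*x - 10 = (x + 1)*(x^2 - 3*x - 10) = (x - 5)*(x + 1)*(x + 2)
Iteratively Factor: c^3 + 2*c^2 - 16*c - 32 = (c - 4)*(c^2 + 6*c + 8) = (c - 4)*(c + 4)*(c + 2)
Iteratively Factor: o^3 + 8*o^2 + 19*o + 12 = (o + 1)*(o^2 + 7*o + 12) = (o + 1)*(o + 3)*(o + 4)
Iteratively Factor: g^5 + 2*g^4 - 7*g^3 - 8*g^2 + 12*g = (g)*(g^4 + 2*g^3 - 7*g^2 - 8*g + 12) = g*(g + 3)*(g^3 - g^2 - 4*g + 4) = g*(g + 2)*(g + 3)*(g^2 - 3*g + 2) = g*(g - 2)*(g + 2)*(g + 3)*(g - 1)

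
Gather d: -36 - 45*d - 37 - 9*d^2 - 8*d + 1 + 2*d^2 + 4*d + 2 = -7*d^2 - 49*d - 70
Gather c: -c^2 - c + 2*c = -c^2 + c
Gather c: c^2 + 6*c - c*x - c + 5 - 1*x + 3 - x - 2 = c^2 + c*(5 - x) - 2*x + 6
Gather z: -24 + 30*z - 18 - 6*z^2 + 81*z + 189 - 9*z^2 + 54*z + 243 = -15*z^2 + 165*z + 390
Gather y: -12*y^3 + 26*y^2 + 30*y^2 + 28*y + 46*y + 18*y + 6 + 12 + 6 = -12*y^3 + 56*y^2 + 92*y + 24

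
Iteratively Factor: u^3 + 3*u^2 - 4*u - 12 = (u + 3)*(u^2 - 4) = (u + 2)*(u + 3)*(u - 2)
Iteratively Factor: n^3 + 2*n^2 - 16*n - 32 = (n - 4)*(n^2 + 6*n + 8) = (n - 4)*(n + 2)*(n + 4)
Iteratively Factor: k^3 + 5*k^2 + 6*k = (k)*(k^2 + 5*k + 6) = k*(k + 2)*(k + 3)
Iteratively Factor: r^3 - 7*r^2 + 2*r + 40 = (r + 2)*(r^2 - 9*r + 20) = (r - 4)*(r + 2)*(r - 5)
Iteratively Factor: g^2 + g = (g + 1)*(g)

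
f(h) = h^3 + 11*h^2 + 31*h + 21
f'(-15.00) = 376.00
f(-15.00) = -1344.00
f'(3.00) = 124.00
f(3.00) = 240.00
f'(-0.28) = 25.08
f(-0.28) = 13.16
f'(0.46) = 41.75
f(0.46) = 37.68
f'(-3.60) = -9.32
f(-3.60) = 5.30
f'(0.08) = 32.78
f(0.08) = 23.55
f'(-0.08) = 29.26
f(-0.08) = 18.59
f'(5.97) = 269.26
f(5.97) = 810.90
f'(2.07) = 89.39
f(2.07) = 141.17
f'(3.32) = 137.11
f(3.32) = 281.76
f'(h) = 3*h^2 + 22*h + 31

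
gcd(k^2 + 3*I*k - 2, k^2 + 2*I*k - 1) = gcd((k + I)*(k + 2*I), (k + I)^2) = k + I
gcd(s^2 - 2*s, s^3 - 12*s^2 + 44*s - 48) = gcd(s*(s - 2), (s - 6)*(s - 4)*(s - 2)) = s - 2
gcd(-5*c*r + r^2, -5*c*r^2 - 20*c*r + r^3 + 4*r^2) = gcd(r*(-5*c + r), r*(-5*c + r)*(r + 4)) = -5*c*r + r^2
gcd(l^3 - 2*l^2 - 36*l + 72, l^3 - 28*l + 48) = l^2 + 4*l - 12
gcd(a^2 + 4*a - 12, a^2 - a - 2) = a - 2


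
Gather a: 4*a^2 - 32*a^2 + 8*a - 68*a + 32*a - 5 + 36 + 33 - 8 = -28*a^2 - 28*a + 56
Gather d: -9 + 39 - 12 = 18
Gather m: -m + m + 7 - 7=0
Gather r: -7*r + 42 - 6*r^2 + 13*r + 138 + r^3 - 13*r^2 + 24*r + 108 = r^3 - 19*r^2 + 30*r + 288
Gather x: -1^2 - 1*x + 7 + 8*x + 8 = 7*x + 14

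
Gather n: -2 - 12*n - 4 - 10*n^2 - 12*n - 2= -10*n^2 - 24*n - 8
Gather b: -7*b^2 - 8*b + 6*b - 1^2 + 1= -7*b^2 - 2*b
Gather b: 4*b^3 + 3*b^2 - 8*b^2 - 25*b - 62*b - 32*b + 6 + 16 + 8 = 4*b^3 - 5*b^2 - 119*b + 30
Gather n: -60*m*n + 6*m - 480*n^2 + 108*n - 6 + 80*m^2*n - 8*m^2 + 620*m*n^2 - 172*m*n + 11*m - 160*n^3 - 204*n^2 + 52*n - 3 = -8*m^2 + 17*m - 160*n^3 + n^2*(620*m - 684) + n*(80*m^2 - 232*m + 160) - 9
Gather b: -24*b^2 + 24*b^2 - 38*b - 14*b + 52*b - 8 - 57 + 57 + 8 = 0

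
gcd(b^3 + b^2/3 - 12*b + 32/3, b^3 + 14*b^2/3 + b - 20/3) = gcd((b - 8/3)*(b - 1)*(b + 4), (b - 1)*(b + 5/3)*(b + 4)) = b^2 + 3*b - 4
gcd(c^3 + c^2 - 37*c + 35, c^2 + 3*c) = 1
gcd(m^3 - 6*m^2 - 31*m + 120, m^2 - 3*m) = m - 3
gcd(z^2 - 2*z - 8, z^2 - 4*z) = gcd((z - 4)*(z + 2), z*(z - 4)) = z - 4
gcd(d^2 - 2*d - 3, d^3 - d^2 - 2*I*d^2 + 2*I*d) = 1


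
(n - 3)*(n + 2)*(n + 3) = n^3 + 2*n^2 - 9*n - 18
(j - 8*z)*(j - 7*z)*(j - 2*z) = j^3 - 17*j^2*z + 86*j*z^2 - 112*z^3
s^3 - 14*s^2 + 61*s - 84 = (s - 7)*(s - 4)*(s - 3)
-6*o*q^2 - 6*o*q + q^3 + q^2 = q*(-6*o + q)*(q + 1)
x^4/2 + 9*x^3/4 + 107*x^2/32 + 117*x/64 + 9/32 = (x/2 + 1)*(x + 1/4)*(x + 3/4)*(x + 3/2)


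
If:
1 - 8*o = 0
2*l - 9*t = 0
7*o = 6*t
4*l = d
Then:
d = 21/8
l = 21/32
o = 1/8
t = 7/48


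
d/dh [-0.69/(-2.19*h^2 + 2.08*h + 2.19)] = (1.4352 - 3.0222*h)/(-2.19*h^2 + 2.08*h + 2.19)^2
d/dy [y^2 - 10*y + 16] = 2*y - 10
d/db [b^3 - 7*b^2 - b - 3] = 3*b^2 - 14*b - 1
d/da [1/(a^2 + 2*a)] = 2*(-a - 1)/(a^2*(a + 2)^2)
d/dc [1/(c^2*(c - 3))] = 3*(2 - c)/(c^3*(c^2 - 6*c + 9))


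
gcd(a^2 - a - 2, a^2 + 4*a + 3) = a + 1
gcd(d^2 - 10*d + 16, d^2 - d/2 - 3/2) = 1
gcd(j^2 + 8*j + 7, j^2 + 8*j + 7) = j^2 + 8*j + 7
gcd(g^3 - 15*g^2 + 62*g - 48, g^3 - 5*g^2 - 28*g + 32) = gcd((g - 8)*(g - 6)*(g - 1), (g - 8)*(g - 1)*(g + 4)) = g^2 - 9*g + 8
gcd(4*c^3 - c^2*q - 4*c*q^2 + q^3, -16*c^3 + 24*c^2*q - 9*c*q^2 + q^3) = 4*c^2 - 5*c*q + q^2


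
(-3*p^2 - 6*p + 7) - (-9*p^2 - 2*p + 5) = 6*p^2 - 4*p + 2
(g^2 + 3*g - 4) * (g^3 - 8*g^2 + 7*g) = g^5 - 5*g^4 - 21*g^3 + 53*g^2 - 28*g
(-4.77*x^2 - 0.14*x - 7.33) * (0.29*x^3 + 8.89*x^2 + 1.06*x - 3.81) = -1.3833*x^5 - 42.4459*x^4 - 8.4265*x^3 - 47.1384*x^2 - 7.2364*x + 27.9273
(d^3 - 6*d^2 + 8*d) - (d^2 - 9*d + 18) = d^3 - 7*d^2 + 17*d - 18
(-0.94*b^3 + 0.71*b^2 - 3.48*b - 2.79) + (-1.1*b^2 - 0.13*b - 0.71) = -0.94*b^3 - 0.39*b^2 - 3.61*b - 3.5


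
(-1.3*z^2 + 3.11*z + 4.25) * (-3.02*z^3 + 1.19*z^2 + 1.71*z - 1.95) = 3.926*z^5 - 10.9392*z^4 - 11.3571*z^3 + 12.9106*z^2 + 1.203*z - 8.2875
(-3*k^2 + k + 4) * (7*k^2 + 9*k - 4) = -21*k^4 - 20*k^3 + 49*k^2 + 32*k - 16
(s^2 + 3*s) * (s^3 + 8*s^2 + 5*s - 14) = s^5 + 11*s^4 + 29*s^3 + s^2 - 42*s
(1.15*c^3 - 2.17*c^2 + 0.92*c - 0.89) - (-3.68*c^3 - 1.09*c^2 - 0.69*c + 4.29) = 4.83*c^3 - 1.08*c^2 + 1.61*c - 5.18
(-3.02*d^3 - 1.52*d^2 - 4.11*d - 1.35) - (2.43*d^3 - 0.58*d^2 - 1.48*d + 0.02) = -5.45*d^3 - 0.94*d^2 - 2.63*d - 1.37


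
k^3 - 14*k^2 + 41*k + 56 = (k - 8)*(k - 7)*(k + 1)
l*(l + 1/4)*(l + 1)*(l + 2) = l^4 + 13*l^3/4 + 11*l^2/4 + l/2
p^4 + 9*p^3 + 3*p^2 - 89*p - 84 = (p - 3)*(p + 1)*(p + 4)*(p + 7)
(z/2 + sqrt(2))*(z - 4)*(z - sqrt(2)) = z^3/2 - 2*z^2 + sqrt(2)*z^2/2 - 2*sqrt(2)*z - 2*z + 8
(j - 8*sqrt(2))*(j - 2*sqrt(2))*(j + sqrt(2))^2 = j^4 - 8*sqrt(2)*j^3 - 6*j^2 + 44*sqrt(2)*j + 64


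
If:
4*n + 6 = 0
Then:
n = -3/2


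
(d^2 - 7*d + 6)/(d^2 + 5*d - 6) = (d - 6)/(d + 6)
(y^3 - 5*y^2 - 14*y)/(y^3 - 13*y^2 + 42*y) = (y + 2)/(y - 6)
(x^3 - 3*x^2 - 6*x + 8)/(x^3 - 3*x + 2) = (x - 4)/(x - 1)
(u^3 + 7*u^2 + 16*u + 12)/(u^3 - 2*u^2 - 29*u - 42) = (u + 2)/(u - 7)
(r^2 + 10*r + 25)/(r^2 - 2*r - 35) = (r + 5)/(r - 7)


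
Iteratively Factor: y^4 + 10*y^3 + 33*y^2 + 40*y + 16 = (y + 1)*(y^3 + 9*y^2 + 24*y + 16) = (y + 1)*(y + 4)*(y^2 + 5*y + 4) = (y + 1)*(y + 4)^2*(y + 1)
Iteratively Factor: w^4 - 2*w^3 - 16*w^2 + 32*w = (w - 4)*(w^3 + 2*w^2 - 8*w) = w*(w - 4)*(w^2 + 2*w - 8) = w*(w - 4)*(w - 2)*(w + 4)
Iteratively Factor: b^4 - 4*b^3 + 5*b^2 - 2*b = (b - 2)*(b^3 - 2*b^2 + b) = (b - 2)*(b - 1)*(b^2 - b) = (b - 2)*(b - 1)^2*(b)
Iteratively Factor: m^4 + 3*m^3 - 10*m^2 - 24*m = (m - 3)*(m^3 + 6*m^2 + 8*m) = m*(m - 3)*(m^2 + 6*m + 8) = m*(m - 3)*(m + 4)*(m + 2)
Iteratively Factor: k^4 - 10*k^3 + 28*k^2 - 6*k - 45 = (k + 1)*(k^3 - 11*k^2 + 39*k - 45) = (k - 5)*(k + 1)*(k^2 - 6*k + 9) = (k - 5)*(k - 3)*(k + 1)*(k - 3)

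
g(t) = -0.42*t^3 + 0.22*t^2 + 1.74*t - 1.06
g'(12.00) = -174.42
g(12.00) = -674.26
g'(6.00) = -40.98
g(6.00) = -73.42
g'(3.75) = -14.33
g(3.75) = -13.59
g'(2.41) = -4.52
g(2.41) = -1.47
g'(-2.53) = -7.44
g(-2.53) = 2.75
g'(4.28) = -19.46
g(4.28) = -22.51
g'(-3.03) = -11.16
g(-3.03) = 7.37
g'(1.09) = 0.72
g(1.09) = 0.55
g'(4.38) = -20.51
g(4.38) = -24.51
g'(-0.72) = 0.77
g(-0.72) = -2.04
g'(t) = -1.26*t^2 + 0.44*t + 1.74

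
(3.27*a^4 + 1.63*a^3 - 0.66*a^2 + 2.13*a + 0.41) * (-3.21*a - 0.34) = -10.4967*a^5 - 6.3441*a^4 + 1.5644*a^3 - 6.6129*a^2 - 2.0403*a - 0.1394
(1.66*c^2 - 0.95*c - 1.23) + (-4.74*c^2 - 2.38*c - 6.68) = -3.08*c^2 - 3.33*c - 7.91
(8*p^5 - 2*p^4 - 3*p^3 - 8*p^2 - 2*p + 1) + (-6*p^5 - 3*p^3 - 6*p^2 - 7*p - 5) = 2*p^5 - 2*p^4 - 6*p^3 - 14*p^2 - 9*p - 4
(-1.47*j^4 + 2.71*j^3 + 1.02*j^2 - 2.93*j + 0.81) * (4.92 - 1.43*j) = 2.1021*j^5 - 11.1077*j^4 + 11.8746*j^3 + 9.2083*j^2 - 15.5739*j + 3.9852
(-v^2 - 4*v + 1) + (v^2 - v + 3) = 4 - 5*v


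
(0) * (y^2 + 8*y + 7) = 0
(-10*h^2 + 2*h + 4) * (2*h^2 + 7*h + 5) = -20*h^4 - 66*h^3 - 28*h^2 + 38*h + 20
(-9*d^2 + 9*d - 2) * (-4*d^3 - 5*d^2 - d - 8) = 36*d^5 + 9*d^4 - 28*d^3 + 73*d^2 - 70*d + 16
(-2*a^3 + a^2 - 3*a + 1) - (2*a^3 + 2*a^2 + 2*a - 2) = -4*a^3 - a^2 - 5*a + 3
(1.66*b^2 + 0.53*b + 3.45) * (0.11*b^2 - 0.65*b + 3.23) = 0.1826*b^4 - 1.0207*b^3 + 5.3968*b^2 - 0.5306*b + 11.1435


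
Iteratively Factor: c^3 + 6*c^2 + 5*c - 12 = (c + 3)*(c^2 + 3*c - 4) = (c + 3)*(c + 4)*(c - 1)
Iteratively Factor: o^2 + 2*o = (o + 2)*(o)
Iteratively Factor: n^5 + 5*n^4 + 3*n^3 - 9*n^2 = (n - 1)*(n^4 + 6*n^3 + 9*n^2) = (n - 1)*(n + 3)*(n^3 + 3*n^2) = n*(n - 1)*(n + 3)*(n^2 + 3*n) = n*(n - 1)*(n + 3)^2*(n)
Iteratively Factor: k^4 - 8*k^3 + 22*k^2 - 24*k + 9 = (k - 1)*(k^3 - 7*k^2 + 15*k - 9) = (k - 3)*(k - 1)*(k^2 - 4*k + 3) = (k - 3)^2*(k - 1)*(k - 1)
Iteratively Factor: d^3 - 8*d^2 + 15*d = (d - 5)*(d^2 - 3*d) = d*(d - 5)*(d - 3)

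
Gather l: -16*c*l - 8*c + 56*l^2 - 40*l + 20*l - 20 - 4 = -8*c + 56*l^2 + l*(-16*c - 20) - 24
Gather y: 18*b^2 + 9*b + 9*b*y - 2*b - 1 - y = 18*b^2 + 7*b + y*(9*b - 1) - 1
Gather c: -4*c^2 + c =-4*c^2 + c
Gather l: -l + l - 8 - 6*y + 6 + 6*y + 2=0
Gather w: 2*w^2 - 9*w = 2*w^2 - 9*w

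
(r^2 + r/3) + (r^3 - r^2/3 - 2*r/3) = r^3 + 2*r^2/3 - r/3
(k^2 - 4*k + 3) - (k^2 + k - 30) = 33 - 5*k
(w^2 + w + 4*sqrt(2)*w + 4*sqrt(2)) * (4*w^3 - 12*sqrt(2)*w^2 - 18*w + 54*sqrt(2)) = 4*w^5 + 4*w^4 + 4*sqrt(2)*w^4 - 114*w^3 + 4*sqrt(2)*w^3 - 114*w^2 - 18*sqrt(2)*w^2 - 18*sqrt(2)*w + 432*w + 432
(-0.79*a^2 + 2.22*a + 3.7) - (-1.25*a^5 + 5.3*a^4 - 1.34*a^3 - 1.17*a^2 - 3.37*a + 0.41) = 1.25*a^5 - 5.3*a^4 + 1.34*a^3 + 0.38*a^2 + 5.59*a + 3.29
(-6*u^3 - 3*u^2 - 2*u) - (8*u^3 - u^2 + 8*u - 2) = -14*u^3 - 2*u^2 - 10*u + 2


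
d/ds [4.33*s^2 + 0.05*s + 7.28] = 8.66*s + 0.05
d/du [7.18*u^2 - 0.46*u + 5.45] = 14.36*u - 0.46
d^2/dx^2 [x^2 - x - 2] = 2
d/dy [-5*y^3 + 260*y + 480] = 260 - 15*y^2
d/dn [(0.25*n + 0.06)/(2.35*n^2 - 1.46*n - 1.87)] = (0.5875*n^2 - 0.365*n - (0.25*n + 0.06)*(4.7*n - 1.46) - 0.4675)/(-2.35*n^2 + 1.46*n + 1.87)^2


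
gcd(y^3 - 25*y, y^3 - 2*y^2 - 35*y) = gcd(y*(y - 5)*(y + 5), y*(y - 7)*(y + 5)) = y^2 + 5*y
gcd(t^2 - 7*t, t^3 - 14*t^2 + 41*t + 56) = t - 7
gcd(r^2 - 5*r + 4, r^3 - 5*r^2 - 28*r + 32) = r - 1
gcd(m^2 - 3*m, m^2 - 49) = 1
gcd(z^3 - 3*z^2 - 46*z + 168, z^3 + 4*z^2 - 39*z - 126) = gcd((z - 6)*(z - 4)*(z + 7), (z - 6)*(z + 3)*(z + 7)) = z^2 + z - 42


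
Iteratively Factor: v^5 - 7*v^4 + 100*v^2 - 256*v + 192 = (v - 2)*(v^4 - 5*v^3 - 10*v^2 + 80*v - 96) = (v - 3)*(v - 2)*(v^3 - 2*v^2 - 16*v + 32) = (v - 3)*(v - 2)^2*(v^2 - 16) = (v - 3)*(v - 2)^2*(v + 4)*(v - 4)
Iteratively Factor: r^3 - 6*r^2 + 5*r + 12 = (r - 3)*(r^2 - 3*r - 4) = (r - 3)*(r + 1)*(r - 4)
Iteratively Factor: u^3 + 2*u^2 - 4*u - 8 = (u + 2)*(u^2 - 4) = (u + 2)^2*(u - 2)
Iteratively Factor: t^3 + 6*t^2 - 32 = (t + 4)*(t^2 + 2*t - 8) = (t - 2)*(t + 4)*(t + 4)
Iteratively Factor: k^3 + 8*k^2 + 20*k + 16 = (k + 4)*(k^2 + 4*k + 4) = (k + 2)*(k + 4)*(k + 2)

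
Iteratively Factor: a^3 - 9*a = (a + 3)*(a^2 - 3*a) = (a - 3)*(a + 3)*(a)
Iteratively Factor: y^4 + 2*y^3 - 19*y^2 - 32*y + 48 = (y - 4)*(y^3 + 6*y^2 + 5*y - 12) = (y - 4)*(y - 1)*(y^2 + 7*y + 12) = (y - 4)*(y - 1)*(y + 4)*(y + 3)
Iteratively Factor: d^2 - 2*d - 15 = (d - 5)*(d + 3)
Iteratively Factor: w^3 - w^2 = (w)*(w^2 - w) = w*(w - 1)*(w)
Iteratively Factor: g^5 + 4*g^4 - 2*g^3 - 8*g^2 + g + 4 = (g + 1)*(g^4 + 3*g^3 - 5*g^2 - 3*g + 4) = (g + 1)*(g + 4)*(g^3 - g^2 - g + 1) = (g - 1)*(g + 1)*(g + 4)*(g^2 - 1) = (g - 1)*(g + 1)^2*(g + 4)*(g - 1)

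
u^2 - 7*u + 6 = (u - 6)*(u - 1)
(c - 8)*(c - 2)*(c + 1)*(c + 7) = c^4 - 2*c^3 - 57*c^2 + 58*c + 112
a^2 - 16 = (a - 4)*(a + 4)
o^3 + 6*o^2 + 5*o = o*(o + 1)*(o + 5)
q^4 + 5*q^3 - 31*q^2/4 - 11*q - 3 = (q - 2)*(q + 1/2)^2*(q + 6)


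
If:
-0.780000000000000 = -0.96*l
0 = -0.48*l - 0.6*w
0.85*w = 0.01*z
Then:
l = 0.81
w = -0.65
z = -55.25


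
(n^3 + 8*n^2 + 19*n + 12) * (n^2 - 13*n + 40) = n^5 - 5*n^4 - 45*n^3 + 85*n^2 + 604*n + 480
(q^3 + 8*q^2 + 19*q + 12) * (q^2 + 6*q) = q^5 + 14*q^4 + 67*q^3 + 126*q^2 + 72*q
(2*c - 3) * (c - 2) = 2*c^2 - 7*c + 6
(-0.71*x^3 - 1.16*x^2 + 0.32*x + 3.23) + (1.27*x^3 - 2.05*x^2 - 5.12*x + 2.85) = 0.56*x^3 - 3.21*x^2 - 4.8*x + 6.08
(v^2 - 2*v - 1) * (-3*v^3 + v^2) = -3*v^5 + 7*v^4 + v^3 - v^2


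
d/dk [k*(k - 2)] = 2*k - 2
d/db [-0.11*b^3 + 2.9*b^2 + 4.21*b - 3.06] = -0.33*b^2 + 5.8*b + 4.21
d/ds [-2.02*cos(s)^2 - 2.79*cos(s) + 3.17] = (4.04*cos(s) + 2.79)*sin(s)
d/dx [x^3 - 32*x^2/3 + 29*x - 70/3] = 3*x^2 - 64*x/3 + 29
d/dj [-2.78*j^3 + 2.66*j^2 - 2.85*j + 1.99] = -8.34*j^2 + 5.32*j - 2.85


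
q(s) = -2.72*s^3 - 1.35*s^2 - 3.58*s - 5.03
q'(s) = -8.16*s^2 - 2.7*s - 3.58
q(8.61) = -1872.05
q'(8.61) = -631.74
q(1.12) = -14.55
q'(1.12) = -16.84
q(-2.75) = 51.17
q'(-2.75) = -57.86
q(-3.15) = 77.87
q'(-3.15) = -76.04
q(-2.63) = 44.53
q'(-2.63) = -52.92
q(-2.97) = 64.95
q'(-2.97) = -67.54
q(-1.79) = 12.65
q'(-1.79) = -24.89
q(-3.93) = 153.29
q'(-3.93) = -119.00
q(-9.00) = 1900.72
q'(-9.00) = -640.24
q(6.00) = -662.63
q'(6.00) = -313.54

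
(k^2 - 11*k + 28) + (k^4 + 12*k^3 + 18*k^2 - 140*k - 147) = k^4 + 12*k^3 + 19*k^2 - 151*k - 119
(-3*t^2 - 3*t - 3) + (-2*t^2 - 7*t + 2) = -5*t^2 - 10*t - 1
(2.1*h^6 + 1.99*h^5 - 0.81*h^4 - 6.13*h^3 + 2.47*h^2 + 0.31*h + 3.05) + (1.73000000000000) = 2.1*h^6 + 1.99*h^5 - 0.81*h^4 - 6.13*h^3 + 2.47*h^2 + 0.31*h + 4.78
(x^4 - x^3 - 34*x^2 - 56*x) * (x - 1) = x^5 - 2*x^4 - 33*x^3 - 22*x^2 + 56*x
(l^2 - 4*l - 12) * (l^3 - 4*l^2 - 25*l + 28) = l^5 - 8*l^4 - 21*l^3 + 176*l^2 + 188*l - 336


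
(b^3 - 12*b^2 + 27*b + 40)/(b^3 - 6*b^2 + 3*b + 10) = (b - 8)/(b - 2)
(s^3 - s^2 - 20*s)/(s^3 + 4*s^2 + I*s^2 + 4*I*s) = (s - 5)/(s + I)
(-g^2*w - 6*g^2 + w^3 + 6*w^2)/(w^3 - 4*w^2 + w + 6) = (-g^2*w - 6*g^2 + w^3 + 6*w^2)/(w^3 - 4*w^2 + w + 6)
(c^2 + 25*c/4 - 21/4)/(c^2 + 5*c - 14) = (c - 3/4)/(c - 2)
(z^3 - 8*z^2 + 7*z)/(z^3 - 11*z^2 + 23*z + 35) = z*(z - 1)/(z^2 - 4*z - 5)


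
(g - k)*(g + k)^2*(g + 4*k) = g^4 + 5*g^3*k + 3*g^2*k^2 - 5*g*k^3 - 4*k^4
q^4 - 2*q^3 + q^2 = q^2*(q - 1)^2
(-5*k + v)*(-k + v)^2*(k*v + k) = -5*k^4*v - 5*k^4 + 11*k^3*v^2 + 11*k^3*v - 7*k^2*v^3 - 7*k^2*v^2 + k*v^4 + k*v^3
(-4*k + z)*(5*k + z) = -20*k^2 + k*z + z^2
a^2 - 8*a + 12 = (a - 6)*(a - 2)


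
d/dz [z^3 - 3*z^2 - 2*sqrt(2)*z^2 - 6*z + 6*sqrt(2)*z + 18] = 3*z^2 - 6*z - 4*sqrt(2)*z - 6 + 6*sqrt(2)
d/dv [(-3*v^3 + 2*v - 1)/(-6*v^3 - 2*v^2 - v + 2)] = (6*v^4 + 30*v^3 - 32*v^2 - 4*v + 3)/(36*v^6 + 24*v^5 + 16*v^4 - 20*v^3 - 7*v^2 - 4*v + 4)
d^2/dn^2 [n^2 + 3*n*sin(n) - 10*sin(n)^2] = -3*n*sin(n) + 40*sin(n)^2 + 6*cos(n) - 18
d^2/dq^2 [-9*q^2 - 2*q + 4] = -18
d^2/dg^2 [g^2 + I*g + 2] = 2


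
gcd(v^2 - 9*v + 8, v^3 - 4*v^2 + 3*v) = v - 1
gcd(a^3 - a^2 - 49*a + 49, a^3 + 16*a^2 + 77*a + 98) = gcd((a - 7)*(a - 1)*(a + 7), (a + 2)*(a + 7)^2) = a + 7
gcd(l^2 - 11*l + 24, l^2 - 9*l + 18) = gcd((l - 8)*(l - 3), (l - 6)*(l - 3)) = l - 3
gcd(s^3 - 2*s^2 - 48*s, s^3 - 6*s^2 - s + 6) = 1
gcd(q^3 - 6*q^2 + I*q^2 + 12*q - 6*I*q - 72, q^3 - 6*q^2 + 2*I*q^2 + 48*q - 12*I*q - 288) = q - 6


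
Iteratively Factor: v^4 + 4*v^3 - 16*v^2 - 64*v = (v + 4)*(v^3 - 16*v) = (v + 4)^2*(v^2 - 4*v) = v*(v + 4)^2*(v - 4)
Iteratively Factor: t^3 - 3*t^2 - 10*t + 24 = (t - 2)*(t^2 - t - 12) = (t - 4)*(t - 2)*(t + 3)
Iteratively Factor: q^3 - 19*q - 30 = (q - 5)*(q^2 + 5*q + 6) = (q - 5)*(q + 2)*(q + 3)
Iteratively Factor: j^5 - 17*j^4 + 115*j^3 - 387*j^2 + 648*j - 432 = (j - 3)*(j^4 - 14*j^3 + 73*j^2 - 168*j + 144) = (j - 3)^2*(j^3 - 11*j^2 + 40*j - 48) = (j - 3)^3*(j^2 - 8*j + 16) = (j - 4)*(j - 3)^3*(j - 4)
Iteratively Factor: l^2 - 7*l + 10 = (l - 5)*(l - 2)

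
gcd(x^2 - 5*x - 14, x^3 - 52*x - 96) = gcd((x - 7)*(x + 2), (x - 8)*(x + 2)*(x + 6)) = x + 2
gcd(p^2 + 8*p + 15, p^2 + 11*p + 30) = p + 5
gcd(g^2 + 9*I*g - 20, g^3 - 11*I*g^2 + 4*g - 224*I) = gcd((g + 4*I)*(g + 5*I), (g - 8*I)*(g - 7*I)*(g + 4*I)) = g + 4*I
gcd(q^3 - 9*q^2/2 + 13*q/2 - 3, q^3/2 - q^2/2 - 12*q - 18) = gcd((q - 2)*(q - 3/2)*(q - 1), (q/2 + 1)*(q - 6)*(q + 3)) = 1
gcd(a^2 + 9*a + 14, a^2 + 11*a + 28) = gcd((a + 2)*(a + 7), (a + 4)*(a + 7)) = a + 7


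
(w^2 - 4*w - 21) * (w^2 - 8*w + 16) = w^4 - 12*w^3 + 27*w^2 + 104*w - 336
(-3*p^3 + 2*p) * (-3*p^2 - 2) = 9*p^5 - 4*p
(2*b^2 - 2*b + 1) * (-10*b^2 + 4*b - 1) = -20*b^4 + 28*b^3 - 20*b^2 + 6*b - 1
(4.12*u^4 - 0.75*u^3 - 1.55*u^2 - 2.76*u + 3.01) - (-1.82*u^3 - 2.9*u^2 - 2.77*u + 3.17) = 4.12*u^4 + 1.07*u^3 + 1.35*u^2 + 0.0100000000000002*u - 0.16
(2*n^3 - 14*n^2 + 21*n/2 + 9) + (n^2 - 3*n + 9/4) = 2*n^3 - 13*n^2 + 15*n/2 + 45/4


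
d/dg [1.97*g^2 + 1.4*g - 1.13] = 3.94*g + 1.4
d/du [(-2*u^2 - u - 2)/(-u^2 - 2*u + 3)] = (3*u^2 - 16*u - 7)/(u^4 + 4*u^3 - 2*u^2 - 12*u + 9)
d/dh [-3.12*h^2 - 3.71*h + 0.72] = -6.24*h - 3.71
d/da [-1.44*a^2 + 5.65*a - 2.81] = 5.65 - 2.88*a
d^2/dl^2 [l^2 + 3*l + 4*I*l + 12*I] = 2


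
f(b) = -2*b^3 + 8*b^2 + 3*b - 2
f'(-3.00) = -99.00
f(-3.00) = 115.00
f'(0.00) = 3.00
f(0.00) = -2.00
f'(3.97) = -28.05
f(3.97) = 10.86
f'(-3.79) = -143.82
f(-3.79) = 210.42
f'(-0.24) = -1.19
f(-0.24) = -2.23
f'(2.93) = -1.63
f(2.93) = 25.16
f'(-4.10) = -163.46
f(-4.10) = 258.02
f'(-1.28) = -27.31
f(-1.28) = 11.46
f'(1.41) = 13.63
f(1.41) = 12.53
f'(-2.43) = -71.31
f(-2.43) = 66.65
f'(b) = -6*b^2 + 16*b + 3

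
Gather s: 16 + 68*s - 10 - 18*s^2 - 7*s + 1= -18*s^2 + 61*s + 7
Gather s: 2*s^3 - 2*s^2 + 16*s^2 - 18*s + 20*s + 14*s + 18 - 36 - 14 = 2*s^3 + 14*s^2 + 16*s - 32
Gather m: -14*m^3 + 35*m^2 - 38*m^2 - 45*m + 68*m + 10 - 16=-14*m^3 - 3*m^2 + 23*m - 6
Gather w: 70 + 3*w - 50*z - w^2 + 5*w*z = -w^2 + w*(5*z + 3) - 50*z + 70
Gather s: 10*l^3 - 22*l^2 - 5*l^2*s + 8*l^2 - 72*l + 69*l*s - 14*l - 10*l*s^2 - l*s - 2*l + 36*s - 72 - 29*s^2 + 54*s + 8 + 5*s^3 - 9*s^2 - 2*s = 10*l^3 - 14*l^2 - 88*l + 5*s^3 + s^2*(-10*l - 38) + s*(-5*l^2 + 68*l + 88) - 64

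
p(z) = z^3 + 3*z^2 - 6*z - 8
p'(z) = 3*z^2 + 6*z - 6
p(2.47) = 10.55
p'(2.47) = 27.12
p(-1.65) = 5.58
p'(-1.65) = -7.73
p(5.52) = 218.49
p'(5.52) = 118.53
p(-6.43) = -111.23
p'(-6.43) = 79.45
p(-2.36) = 9.72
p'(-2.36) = -3.45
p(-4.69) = -17.03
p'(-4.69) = 31.85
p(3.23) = 37.62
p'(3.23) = 44.68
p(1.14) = -9.46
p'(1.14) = 4.74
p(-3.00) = 10.00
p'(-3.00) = 3.00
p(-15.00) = -2618.00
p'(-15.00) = 579.00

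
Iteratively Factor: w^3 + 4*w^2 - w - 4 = (w + 4)*(w^2 - 1) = (w + 1)*(w + 4)*(w - 1)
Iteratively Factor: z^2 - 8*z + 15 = (z - 3)*(z - 5)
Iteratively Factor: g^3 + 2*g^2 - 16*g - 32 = (g - 4)*(g^2 + 6*g + 8) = (g - 4)*(g + 4)*(g + 2)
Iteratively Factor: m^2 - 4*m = (m - 4)*(m)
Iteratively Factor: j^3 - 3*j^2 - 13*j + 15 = (j + 3)*(j^2 - 6*j + 5) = (j - 1)*(j + 3)*(j - 5)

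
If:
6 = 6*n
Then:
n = 1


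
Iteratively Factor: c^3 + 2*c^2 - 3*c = (c)*(c^2 + 2*c - 3) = c*(c - 1)*(c + 3)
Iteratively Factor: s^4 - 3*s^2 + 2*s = (s + 2)*(s^3 - 2*s^2 + s) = s*(s + 2)*(s^2 - 2*s + 1) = s*(s - 1)*(s + 2)*(s - 1)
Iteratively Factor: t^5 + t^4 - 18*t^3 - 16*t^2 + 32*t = (t - 1)*(t^4 + 2*t^3 - 16*t^2 - 32*t) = (t - 1)*(t + 2)*(t^3 - 16*t) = t*(t - 1)*(t + 2)*(t^2 - 16) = t*(t - 1)*(t + 2)*(t + 4)*(t - 4)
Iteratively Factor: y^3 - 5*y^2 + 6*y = (y - 2)*(y^2 - 3*y) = (y - 3)*(y - 2)*(y)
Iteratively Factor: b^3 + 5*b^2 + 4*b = (b)*(b^2 + 5*b + 4) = b*(b + 4)*(b + 1)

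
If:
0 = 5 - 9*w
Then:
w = 5/9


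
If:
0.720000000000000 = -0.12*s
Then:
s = -6.00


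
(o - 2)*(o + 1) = o^2 - o - 2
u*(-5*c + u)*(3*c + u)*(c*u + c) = -15*c^3*u^2 - 15*c^3*u - 2*c^2*u^3 - 2*c^2*u^2 + c*u^4 + c*u^3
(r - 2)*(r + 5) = r^2 + 3*r - 10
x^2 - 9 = (x - 3)*(x + 3)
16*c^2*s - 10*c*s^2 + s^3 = s*(-8*c + s)*(-2*c + s)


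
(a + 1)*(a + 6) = a^2 + 7*a + 6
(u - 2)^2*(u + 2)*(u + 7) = u^4 + 5*u^3 - 18*u^2 - 20*u + 56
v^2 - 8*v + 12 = (v - 6)*(v - 2)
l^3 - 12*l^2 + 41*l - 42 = (l - 7)*(l - 3)*(l - 2)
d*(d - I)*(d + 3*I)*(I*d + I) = I*d^4 - 2*d^3 + I*d^3 - 2*d^2 + 3*I*d^2 + 3*I*d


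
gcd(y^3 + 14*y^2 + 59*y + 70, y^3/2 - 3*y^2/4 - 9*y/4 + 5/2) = y + 2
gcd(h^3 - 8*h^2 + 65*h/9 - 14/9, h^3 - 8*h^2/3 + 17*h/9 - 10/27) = h^2 - h + 2/9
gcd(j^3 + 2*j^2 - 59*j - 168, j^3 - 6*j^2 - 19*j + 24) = j^2 - 5*j - 24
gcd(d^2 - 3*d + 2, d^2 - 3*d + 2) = d^2 - 3*d + 2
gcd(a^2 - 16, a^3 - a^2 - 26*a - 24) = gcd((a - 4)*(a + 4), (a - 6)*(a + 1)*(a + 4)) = a + 4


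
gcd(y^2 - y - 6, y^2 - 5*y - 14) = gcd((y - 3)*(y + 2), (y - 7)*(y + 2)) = y + 2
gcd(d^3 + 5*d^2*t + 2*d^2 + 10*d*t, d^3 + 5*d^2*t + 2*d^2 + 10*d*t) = d^3 + 5*d^2*t + 2*d^2 + 10*d*t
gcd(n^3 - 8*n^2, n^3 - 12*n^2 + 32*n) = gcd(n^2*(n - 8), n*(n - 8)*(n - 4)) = n^2 - 8*n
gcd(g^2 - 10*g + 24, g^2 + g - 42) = g - 6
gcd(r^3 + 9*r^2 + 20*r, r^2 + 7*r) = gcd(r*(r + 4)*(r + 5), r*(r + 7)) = r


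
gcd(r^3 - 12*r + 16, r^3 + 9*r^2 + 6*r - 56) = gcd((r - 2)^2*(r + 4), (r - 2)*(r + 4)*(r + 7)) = r^2 + 2*r - 8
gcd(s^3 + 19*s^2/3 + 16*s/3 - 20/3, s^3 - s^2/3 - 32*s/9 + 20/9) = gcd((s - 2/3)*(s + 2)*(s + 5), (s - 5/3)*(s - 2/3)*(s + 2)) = s^2 + 4*s/3 - 4/3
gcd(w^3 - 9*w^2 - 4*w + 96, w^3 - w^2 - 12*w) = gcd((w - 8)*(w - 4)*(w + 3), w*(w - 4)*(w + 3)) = w^2 - w - 12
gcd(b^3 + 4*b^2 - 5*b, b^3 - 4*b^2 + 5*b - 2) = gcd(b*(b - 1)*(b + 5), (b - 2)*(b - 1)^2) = b - 1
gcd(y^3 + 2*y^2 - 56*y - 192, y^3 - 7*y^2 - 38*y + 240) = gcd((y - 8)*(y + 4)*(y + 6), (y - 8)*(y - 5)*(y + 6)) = y^2 - 2*y - 48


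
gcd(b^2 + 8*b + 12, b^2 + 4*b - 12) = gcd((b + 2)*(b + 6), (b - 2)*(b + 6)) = b + 6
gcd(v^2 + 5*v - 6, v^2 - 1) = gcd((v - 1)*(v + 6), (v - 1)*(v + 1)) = v - 1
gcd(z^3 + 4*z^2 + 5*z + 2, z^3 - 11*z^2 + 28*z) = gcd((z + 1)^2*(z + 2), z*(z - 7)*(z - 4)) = 1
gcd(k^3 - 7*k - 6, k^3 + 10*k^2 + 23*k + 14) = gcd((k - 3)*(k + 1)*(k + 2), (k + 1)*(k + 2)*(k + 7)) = k^2 + 3*k + 2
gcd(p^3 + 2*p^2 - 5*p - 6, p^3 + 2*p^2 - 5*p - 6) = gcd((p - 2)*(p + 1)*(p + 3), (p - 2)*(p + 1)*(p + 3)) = p^3 + 2*p^2 - 5*p - 6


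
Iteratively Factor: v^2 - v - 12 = (v - 4)*(v + 3)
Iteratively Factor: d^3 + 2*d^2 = (d)*(d^2 + 2*d) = d*(d + 2)*(d)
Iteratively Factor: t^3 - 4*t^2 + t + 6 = (t + 1)*(t^2 - 5*t + 6) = (t - 3)*(t + 1)*(t - 2)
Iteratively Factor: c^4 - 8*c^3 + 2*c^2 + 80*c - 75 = (c - 1)*(c^3 - 7*c^2 - 5*c + 75) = (c - 1)*(c + 3)*(c^2 - 10*c + 25) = (c - 5)*(c - 1)*(c + 3)*(c - 5)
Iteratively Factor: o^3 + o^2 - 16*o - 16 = (o + 4)*(o^2 - 3*o - 4) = (o - 4)*(o + 4)*(o + 1)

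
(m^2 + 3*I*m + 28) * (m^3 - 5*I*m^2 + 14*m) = m^5 - 2*I*m^4 + 57*m^3 - 98*I*m^2 + 392*m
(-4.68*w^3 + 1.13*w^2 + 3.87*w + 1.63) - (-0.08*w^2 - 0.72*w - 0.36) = -4.68*w^3 + 1.21*w^2 + 4.59*w + 1.99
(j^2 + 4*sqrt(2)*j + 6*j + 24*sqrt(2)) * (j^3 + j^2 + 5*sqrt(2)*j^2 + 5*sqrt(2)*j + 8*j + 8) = j^5 + 7*j^4 + 9*sqrt(2)*j^4 + 54*j^3 + 63*sqrt(2)*j^3 + 86*sqrt(2)*j^2 + 336*j^2 + 288*j + 224*sqrt(2)*j + 192*sqrt(2)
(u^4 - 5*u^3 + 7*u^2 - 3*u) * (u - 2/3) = u^5 - 17*u^4/3 + 31*u^3/3 - 23*u^2/3 + 2*u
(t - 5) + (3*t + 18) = 4*t + 13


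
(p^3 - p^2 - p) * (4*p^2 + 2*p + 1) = 4*p^5 - 2*p^4 - 5*p^3 - 3*p^2 - p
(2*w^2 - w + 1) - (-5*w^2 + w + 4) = 7*w^2 - 2*w - 3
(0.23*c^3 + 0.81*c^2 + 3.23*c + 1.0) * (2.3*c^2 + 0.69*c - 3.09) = 0.529*c^5 + 2.0217*c^4 + 7.2772*c^3 + 2.0258*c^2 - 9.2907*c - 3.09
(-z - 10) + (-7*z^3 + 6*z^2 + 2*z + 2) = -7*z^3 + 6*z^2 + z - 8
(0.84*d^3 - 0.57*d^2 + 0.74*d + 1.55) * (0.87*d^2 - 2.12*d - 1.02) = 0.7308*d^5 - 2.2767*d^4 + 0.9954*d^3 + 0.3611*d^2 - 4.0408*d - 1.581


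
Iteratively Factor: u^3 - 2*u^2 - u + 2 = (u - 2)*(u^2 - 1) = (u - 2)*(u + 1)*(u - 1)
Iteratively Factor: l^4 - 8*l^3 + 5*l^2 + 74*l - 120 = (l - 2)*(l^3 - 6*l^2 - 7*l + 60) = (l - 2)*(l + 3)*(l^2 - 9*l + 20) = (l - 5)*(l - 2)*(l + 3)*(l - 4)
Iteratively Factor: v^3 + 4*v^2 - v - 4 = (v + 1)*(v^2 + 3*v - 4) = (v + 1)*(v + 4)*(v - 1)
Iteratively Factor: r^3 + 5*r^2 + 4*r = (r + 4)*(r^2 + r) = r*(r + 4)*(r + 1)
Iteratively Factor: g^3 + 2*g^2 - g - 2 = (g + 2)*(g^2 - 1) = (g + 1)*(g + 2)*(g - 1)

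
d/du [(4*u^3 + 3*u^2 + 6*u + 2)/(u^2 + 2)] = 2*(2*u^4 + 9*u^2 + 4*u + 6)/(u^4 + 4*u^2 + 4)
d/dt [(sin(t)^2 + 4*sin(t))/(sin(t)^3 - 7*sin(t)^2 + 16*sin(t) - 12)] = (-sin(t)^3 - 10*sin(t)^2 + 24*sin(t) + 24)*cos(t)/((sin(t) - 3)^2*(sin(t) - 2)^3)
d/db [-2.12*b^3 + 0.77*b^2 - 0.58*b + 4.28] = -6.36*b^2 + 1.54*b - 0.58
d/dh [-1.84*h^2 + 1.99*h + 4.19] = 1.99 - 3.68*h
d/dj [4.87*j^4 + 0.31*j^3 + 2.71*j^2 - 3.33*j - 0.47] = 19.48*j^3 + 0.93*j^2 + 5.42*j - 3.33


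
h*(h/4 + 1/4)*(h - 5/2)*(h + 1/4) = h^4/4 - 5*h^3/16 - 23*h^2/32 - 5*h/32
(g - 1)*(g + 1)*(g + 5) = g^3 + 5*g^2 - g - 5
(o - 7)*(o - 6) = o^2 - 13*o + 42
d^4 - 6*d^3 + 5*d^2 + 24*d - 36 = (d - 3)^2*(d - 2)*(d + 2)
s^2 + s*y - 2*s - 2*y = (s - 2)*(s + y)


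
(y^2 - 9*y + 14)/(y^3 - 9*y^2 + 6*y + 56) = (y - 2)/(y^2 - 2*y - 8)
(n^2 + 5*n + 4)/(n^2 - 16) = (n + 1)/(n - 4)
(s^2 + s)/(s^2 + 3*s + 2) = s/(s + 2)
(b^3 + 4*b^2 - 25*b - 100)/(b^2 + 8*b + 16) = (b^2 - 25)/(b + 4)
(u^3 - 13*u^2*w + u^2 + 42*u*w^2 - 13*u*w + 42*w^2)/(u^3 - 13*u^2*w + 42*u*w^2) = (u + 1)/u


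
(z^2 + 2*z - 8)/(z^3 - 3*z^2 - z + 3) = (z^2 + 2*z - 8)/(z^3 - 3*z^2 - z + 3)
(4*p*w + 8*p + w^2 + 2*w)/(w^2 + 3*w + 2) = (4*p + w)/(w + 1)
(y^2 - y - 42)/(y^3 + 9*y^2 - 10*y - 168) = (y - 7)/(y^2 + 3*y - 28)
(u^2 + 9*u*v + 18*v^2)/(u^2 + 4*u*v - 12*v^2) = (u + 3*v)/(u - 2*v)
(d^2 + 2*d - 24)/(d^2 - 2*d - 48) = (d - 4)/(d - 8)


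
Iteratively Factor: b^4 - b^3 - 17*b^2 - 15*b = (b - 5)*(b^3 + 4*b^2 + 3*b) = (b - 5)*(b + 1)*(b^2 + 3*b) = (b - 5)*(b + 1)*(b + 3)*(b)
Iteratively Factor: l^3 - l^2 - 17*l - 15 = (l + 3)*(l^2 - 4*l - 5) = (l + 1)*(l + 3)*(l - 5)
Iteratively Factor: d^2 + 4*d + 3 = (d + 1)*(d + 3)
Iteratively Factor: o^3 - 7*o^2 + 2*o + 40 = (o - 4)*(o^2 - 3*o - 10) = (o - 5)*(o - 4)*(o + 2)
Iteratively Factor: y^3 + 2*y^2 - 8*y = (y - 2)*(y^2 + 4*y) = (y - 2)*(y + 4)*(y)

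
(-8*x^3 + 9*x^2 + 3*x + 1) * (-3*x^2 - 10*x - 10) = 24*x^5 + 53*x^4 - 19*x^3 - 123*x^2 - 40*x - 10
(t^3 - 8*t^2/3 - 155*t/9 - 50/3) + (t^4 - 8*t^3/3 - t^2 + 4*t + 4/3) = t^4 - 5*t^3/3 - 11*t^2/3 - 119*t/9 - 46/3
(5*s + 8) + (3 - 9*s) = 11 - 4*s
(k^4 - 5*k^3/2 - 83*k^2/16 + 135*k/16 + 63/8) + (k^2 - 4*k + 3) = k^4 - 5*k^3/2 - 67*k^2/16 + 71*k/16 + 87/8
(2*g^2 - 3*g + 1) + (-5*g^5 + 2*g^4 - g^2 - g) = -5*g^5 + 2*g^4 + g^2 - 4*g + 1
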